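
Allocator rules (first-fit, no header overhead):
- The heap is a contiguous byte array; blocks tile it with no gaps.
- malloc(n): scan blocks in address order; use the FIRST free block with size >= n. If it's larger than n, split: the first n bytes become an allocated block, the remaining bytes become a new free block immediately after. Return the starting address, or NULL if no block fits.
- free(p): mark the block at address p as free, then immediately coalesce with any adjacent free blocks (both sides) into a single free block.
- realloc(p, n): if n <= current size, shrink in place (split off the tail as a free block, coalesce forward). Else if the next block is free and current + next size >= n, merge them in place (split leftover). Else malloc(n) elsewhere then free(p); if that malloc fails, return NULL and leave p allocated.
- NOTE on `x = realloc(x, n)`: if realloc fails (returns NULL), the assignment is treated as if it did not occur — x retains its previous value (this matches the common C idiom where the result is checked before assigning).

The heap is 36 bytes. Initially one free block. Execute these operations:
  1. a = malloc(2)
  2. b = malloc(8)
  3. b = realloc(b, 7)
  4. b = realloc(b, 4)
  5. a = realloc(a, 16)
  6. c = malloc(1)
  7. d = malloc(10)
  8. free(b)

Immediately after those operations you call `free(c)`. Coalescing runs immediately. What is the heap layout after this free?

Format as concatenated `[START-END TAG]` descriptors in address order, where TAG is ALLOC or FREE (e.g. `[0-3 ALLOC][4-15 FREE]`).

Answer: [0-5 FREE][6-21 ALLOC][22-31 ALLOC][32-35 FREE]

Derivation:
Op 1: a = malloc(2) -> a = 0; heap: [0-1 ALLOC][2-35 FREE]
Op 2: b = malloc(8) -> b = 2; heap: [0-1 ALLOC][2-9 ALLOC][10-35 FREE]
Op 3: b = realloc(b, 7) -> b = 2; heap: [0-1 ALLOC][2-8 ALLOC][9-35 FREE]
Op 4: b = realloc(b, 4) -> b = 2; heap: [0-1 ALLOC][2-5 ALLOC][6-35 FREE]
Op 5: a = realloc(a, 16) -> a = 6; heap: [0-1 FREE][2-5 ALLOC][6-21 ALLOC][22-35 FREE]
Op 6: c = malloc(1) -> c = 0; heap: [0-0 ALLOC][1-1 FREE][2-5 ALLOC][6-21 ALLOC][22-35 FREE]
Op 7: d = malloc(10) -> d = 22; heap: [0-0 ALLOC][1-1 FREE][2-5 ALLOC][6-21 ALLOC][22-31 ALLOC][32-35 FREE]
Op 8: free(b) -> (freed b); heap: [0-0 ALLOC][1-5 FREE][6-21 ALLOC][22-31 ALLOC][32-35 FREE]
free(c): c = 0 -> block [0-0 ALLOC]; mark free, coalesce with adjacent free neighbors -> [0-5 FREE][6-21 ALLOC][22-31 ALLOC][32-35 FREE]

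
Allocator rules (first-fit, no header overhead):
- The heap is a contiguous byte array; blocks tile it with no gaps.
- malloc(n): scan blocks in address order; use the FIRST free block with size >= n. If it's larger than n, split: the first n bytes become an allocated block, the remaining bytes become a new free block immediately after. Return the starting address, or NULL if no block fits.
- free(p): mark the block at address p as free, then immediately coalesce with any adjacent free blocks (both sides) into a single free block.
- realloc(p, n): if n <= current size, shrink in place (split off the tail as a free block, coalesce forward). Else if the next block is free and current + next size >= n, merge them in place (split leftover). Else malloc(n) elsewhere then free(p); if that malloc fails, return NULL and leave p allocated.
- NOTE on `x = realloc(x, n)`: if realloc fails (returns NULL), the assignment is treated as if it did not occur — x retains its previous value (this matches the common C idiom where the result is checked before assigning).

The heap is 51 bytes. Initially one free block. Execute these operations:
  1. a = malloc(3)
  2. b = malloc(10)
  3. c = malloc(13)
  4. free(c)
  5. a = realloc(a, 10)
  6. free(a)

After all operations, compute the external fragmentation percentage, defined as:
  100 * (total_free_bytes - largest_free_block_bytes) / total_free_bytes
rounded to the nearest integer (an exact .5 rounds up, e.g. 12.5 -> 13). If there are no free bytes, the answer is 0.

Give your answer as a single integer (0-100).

Answer: 7

Derivation:
Op 1: a = malloc(3) -> a = 0; heap: [0-2 ALLOC][3-50 FREE]
Op 2: b = malloc(10) -> b = 3; heap: [0-2 ALLOC][3-12 ALLOC][13-50 FREE]
Op 3: c = malloc(13) -> c = 13; heap: [0-2 ALLOC][3-12 ALLOC][13-25 ALLOC][26-50 FREE]
Op 4: free(c) -> (freed c); heap: [0-2 ALLOC][3-12 ALLOC][13-50 FREE]
Op 5: a = realloc(a, 10) -> a = 13; heap: [0-2 FREE][3-12 ALLOC][13-22 ALLOC][23-50 FREE]
Op 6: free(a) -> (freed a); heap: [0-2 FREE][3-12 ALLOC][13-50 FREE]
Free blocks: [3 38] total_free=41 largest=38 -> 100*(41-38)/41 = 300/41 ≈ 7.317 -> rounds to 7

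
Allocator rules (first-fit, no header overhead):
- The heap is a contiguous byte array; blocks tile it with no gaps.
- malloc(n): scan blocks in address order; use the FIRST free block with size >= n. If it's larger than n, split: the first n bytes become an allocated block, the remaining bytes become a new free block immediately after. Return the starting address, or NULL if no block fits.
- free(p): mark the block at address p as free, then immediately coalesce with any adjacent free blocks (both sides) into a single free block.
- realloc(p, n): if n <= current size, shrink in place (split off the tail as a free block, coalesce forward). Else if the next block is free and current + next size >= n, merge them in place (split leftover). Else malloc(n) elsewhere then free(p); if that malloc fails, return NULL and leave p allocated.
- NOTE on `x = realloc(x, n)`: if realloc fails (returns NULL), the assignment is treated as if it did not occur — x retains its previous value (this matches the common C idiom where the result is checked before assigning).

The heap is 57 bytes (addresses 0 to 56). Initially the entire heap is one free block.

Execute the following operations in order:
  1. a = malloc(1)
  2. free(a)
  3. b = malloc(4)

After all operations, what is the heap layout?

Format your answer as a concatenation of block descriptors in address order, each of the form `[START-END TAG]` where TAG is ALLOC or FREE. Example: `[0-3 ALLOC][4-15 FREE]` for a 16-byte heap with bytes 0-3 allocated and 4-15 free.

Op 1: a = malloc(1) -> a = 0; heap: [0-0 ALLOC][1-56 FREE]
Op 2: free(a) -> (freed a); heap: [0-56 FREE]
Op 3: b = malloc(4) -> b = 0; heap: [0-3 ALLOC][4-56 FREE]

Answer: [0-3 ALLOC][4-56 FREE]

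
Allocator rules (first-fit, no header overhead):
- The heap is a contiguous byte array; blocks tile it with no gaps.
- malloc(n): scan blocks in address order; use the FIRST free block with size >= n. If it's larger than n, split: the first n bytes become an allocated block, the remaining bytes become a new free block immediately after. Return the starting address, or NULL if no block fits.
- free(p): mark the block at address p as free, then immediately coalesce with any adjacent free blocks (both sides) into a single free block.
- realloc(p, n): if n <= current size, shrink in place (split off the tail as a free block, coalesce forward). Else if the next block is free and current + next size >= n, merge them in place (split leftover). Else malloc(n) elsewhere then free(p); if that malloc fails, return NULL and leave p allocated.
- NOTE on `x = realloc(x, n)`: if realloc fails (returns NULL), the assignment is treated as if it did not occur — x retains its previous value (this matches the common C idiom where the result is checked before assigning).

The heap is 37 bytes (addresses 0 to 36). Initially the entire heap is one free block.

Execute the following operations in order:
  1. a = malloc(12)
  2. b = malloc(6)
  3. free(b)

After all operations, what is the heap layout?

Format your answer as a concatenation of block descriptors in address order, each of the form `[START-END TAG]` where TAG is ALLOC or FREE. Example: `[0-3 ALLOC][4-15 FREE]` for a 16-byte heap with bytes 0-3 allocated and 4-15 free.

Op 1: a = malloc(12) -> a = 0; heap: [0-11 ALLOC][12-36 FREE]
Op 2: b = malloc(6) -> b = 12; heap: [0-11 ALLOC][12-17 ALLOC][18-36 FREE]
Op 3: free(b) -> (freed b); heap: [0-11 ALLOC][12-36 FREE]

Answer: [0-11 ALLOC][12-36 FREE]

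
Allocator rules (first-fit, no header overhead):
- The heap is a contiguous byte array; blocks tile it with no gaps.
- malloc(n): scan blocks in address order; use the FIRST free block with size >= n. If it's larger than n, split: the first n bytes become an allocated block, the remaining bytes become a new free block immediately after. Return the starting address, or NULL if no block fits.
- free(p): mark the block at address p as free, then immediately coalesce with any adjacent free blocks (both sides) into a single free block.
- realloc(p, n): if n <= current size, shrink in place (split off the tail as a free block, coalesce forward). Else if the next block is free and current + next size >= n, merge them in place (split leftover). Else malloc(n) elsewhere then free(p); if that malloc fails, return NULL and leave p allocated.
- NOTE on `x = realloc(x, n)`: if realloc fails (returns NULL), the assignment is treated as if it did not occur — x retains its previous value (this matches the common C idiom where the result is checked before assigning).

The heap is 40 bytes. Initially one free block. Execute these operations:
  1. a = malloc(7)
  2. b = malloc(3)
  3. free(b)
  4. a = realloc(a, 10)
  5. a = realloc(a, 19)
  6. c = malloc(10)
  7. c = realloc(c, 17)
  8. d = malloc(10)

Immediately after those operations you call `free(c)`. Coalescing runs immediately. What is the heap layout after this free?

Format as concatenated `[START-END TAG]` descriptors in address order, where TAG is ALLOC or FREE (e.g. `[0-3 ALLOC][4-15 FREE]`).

Answer: [0-18 ALLOC][19-39 FREE]

Derivation:
Op 1: a = malloc(7) -> a = 0; heap: [0-6 ALLOC][7-39 FREE]
Op 2: b = malloc(3) -> b = 7; heap: [0-6 ALLOC][7-9 ALLOC][10-39 FREE]
Op 3: free(b) -> (freed b); heap: [0-6 ALLOC][7-39 FREE]
Op 4: a = realloc(a, 10) -> a = 0; heap: [0-9 ALLOC][10-39 FREE]
Op 5: a = realloc(a, 19) -> a = 0; heap: [0-18 ALLOC][19-39 FREE]
Op 6: c = malloc(10) -> c = 19; heap: [0-18 ALLOC][19-28 ALLOC][29-39 FREE]
Op 7: c = realloc(c, 17) -> c = 19; heap: [0-18 ALLOC][19-35 ALLOC][36-39 FREE]
Op 8: d = malloc(10) -> d = NULL; heap: [0-18 ALLOC][19-35 ALLOC][36-39 FREE]
free(c): c = 19 -> block [19-35 ALLOC]; mark free, coalesce with adjacent free neighbors -> [0-18 ALLOC][19-39 FREE]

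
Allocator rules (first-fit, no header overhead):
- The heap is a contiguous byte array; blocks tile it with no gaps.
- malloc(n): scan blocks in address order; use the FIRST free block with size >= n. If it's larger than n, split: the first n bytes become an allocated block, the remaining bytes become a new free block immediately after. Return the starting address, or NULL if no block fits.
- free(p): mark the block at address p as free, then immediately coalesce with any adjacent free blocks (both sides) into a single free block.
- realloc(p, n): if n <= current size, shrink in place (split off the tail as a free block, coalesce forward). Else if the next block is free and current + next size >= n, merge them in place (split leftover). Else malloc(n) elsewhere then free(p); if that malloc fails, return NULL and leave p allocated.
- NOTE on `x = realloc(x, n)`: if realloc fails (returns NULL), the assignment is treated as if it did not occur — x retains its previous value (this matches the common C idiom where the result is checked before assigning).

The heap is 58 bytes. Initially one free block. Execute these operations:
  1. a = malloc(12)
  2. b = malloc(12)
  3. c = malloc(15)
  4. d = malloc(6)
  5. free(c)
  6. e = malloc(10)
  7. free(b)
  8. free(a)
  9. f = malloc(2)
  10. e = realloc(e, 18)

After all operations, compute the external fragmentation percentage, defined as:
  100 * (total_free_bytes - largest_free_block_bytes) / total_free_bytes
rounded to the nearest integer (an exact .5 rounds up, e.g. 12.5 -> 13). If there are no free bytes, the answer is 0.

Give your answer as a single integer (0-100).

Answer: 41

Derivation:
Op 1: a = malloc(12) -> a = 0; heap: [0-11 ALLOC][12-57 FREE]
Op 2: b = malloc(12) -> b = 12; heap: [0-11 ALLOC][12-23 ALLOC][24-57 FREE]
Op 3: c = malloc(15) -> c = 24; heap: [0-11 ALLOC][12-23 ALLOC][24-38 ALLOC][39-57 FREE]
Op 4: d = malloc(6) -> d = 39; heap: [0-11 ALLOC][12-23 ALLOC][24-38 ALLOC][39-44 ALLOC][45-57 FREE]
Op 5: free(c) -> (freed c); heap: [0-11 ALLOC][12-23 ALLOC][24-38 FREE][39-44 ALLOC][45-57 FREE]
Op 6: e = malloc(10) -> e = 24; heap: [0-11 ALLOC][12-23 ALLOC][24-33 ALLOC][34-38 FREE][39-44 ALLOC][45-57 FREE]
Op 7: free(b) -> (freed b); heap: [0-11 ALLOC][12-23 FREE][24-33 ALLOC][34-38 FREE][39-44 ALLOC][45-57 FREE]
Op 8: free(a) -> (freed a); heap: [0-23 FREE][24-33 ALLOC][34-38 FREE][39-44 ALLOC][45-57 FREE]
Op 9: f = malloc(2) -> f = 0; heap: [0-1 ALLOC][2-23 FREE][24-33 ALLOC][34-38 FREE][39-44 ALLOC][45-57 FREE]
Op 10: e = realloc(e, 18) -> e = 2; heap: [0-1 ALLOC][2-19 ALLOC][20-38 FREE][39-44 ALLOC][45-57 FREE]
Free blocks: [19 13] total_free=32 largest=19 -> 100*(32-19)/32 = 1300/32 = 40.625 -> rounds to 41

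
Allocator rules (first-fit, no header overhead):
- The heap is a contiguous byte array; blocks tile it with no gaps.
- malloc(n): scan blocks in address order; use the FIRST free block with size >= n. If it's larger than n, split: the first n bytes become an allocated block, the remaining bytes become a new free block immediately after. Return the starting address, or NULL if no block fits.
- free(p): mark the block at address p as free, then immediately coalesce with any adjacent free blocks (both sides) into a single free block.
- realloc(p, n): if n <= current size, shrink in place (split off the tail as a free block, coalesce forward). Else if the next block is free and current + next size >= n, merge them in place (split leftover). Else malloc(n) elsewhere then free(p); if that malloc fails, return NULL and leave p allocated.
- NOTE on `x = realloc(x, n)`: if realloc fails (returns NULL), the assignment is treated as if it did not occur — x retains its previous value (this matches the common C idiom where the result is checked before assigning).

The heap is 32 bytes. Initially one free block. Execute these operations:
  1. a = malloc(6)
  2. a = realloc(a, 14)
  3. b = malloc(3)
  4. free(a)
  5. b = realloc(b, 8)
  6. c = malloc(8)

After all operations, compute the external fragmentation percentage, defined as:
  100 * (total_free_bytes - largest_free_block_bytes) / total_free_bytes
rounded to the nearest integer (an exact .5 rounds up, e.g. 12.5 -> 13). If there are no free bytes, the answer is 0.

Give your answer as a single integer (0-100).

Answer: 38

Derivation:
Op 1: a = malloc(6) -> a = 0; heap: [0-5 ALLOC][6-31 FREE]
Op 2: a = realloc(a, 14) -> a = 0; heap: [0-13 ALLOC][14-31 FREE]
Op 3: b = malloc(3) -> b = 14; heap: [0-13 ALLOC][14-16 ALLOC][17-31 FREE]
Op 4: free(a) -> (freed a); heap: [0-13 FREE][14-16 ALLOC][17-31 FREE]
Op 5: b = realloc(b, 8) -> b = 14; heap: [0-13 FREE][14-21 ALLOC][22-31 FREE]
Op 6: c = malloc(8) -> c = 0; heap: [0-7 ALLOC][8-13 FREE][14-21 ALLOC][22-31 FREE]
Free blocks: [6 10] total_free=16 largest=10 -> 100*(16-10)/16 = 600/16 = 37.5 -> rounds to 38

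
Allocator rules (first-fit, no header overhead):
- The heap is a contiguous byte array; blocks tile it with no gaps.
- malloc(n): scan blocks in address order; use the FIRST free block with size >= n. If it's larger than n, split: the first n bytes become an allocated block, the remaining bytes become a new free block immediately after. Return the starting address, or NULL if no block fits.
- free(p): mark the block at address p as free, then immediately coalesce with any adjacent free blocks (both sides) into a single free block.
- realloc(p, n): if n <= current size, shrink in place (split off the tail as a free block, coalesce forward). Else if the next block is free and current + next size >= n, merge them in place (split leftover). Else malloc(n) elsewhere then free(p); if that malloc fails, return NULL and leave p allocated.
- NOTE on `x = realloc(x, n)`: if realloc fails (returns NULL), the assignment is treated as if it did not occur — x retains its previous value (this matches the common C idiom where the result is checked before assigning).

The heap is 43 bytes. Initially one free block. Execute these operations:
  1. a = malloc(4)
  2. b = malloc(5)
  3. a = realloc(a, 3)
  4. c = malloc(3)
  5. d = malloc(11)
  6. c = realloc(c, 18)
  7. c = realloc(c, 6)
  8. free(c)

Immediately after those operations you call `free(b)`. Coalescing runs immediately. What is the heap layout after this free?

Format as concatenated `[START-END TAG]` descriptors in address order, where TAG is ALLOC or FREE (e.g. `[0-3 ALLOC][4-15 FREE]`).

Op 1: a = malloc(4) -> a = 0; heap: [0-3 ALLOC][4-42 FREE]
Op 2: b = malloc(5) -> b = 4; heap: [0-3 ALLOC][4-8 ALLOC][9-42 FREE]
Op 3: a = realloc(a, 3) -> a = 0; heap: [0-2 ALLOC][3-3 FREE][4-8 ALLOC][9-42 FREE]
Op 4: c = malloc(3) -> c = 9; heap: [0-2 ALLOC][3-3 FREE][4-8 ALLOC][9-11 ALLOC][12-42 FREE]
Op 5: d = malloc(11) -> d = 12; heap: [0-2 ALLOC][3-3 FREE][4-8 ALLOC][9-11 ALLOC][12-22 ALLOC][23-42 FREE]
Op 6: c = realloc(c, 18) -> c = 23; heap: [0-2 ALLOC][3-3 FREE][4-8 ALLOC][9-11 FREE][12-22 ALLOC][23-40 ALLOC][41-42 FREE]
Op 7: c = realloc(c, 6) -> c = 23; heap: [0-2 ALLOC][3-3 FREE][4-8 ALLOC][9-11 FREE][12-22 ALLOC][23-28 ALLOC][29-42 FREE]
Op 8: free(c) -> (freed c); heap: [0-2 ALLOC][3-3 FREE][4-8 ALLOC][9-11 FREE][12-22 ALLOC][23-42 FREE]
free(b): b = 4 -> block [4-8 ALLOC]; mark free, coalesce with adjacent free neighbors -> [0-2 ALLOC][3-11 FREE][12-22 ALLOC][23-42 FREE]

Answer: [0-2 ALLOC][3-11 FREE][12-22 ALLOC][23-42 FREE]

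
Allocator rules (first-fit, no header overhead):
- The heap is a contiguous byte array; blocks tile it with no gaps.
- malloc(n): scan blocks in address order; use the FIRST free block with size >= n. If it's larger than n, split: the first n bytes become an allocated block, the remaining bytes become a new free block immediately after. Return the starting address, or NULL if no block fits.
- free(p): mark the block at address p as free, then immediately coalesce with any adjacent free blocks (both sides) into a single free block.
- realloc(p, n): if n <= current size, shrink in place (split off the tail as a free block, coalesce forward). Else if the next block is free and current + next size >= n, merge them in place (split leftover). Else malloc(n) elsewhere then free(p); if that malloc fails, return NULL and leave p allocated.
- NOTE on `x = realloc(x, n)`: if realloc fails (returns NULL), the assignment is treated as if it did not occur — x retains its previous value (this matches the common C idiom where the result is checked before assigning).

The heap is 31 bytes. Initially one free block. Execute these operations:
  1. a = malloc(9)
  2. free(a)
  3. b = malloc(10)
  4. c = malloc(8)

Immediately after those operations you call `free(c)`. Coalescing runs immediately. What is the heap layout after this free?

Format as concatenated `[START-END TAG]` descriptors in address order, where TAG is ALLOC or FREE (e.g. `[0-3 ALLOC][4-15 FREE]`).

Op 1: a = malloc(9) -> a = 0; heap: [0-8 ALLOC][9-30 FREE]
Op 2: free(a) -> (freed a); heap: [0-30 FREE]
Op 3: b = malloc(10) -> b = 0; heap: [0-9 ALLOC][10-30 FREE]
Op 4: c = malloc(8) -> c = 10; heap: [0-9 ALLOC][10-17 ALLOC][18-30 FREE]
free(c): c = 10 -> block [10-17 ALLOC]; mark free, coalesce with adjacent free neighbors -> [0-9 ALLOC][10-30 FREE]

Answer: [0-9 ALLOC][10-30 FREE]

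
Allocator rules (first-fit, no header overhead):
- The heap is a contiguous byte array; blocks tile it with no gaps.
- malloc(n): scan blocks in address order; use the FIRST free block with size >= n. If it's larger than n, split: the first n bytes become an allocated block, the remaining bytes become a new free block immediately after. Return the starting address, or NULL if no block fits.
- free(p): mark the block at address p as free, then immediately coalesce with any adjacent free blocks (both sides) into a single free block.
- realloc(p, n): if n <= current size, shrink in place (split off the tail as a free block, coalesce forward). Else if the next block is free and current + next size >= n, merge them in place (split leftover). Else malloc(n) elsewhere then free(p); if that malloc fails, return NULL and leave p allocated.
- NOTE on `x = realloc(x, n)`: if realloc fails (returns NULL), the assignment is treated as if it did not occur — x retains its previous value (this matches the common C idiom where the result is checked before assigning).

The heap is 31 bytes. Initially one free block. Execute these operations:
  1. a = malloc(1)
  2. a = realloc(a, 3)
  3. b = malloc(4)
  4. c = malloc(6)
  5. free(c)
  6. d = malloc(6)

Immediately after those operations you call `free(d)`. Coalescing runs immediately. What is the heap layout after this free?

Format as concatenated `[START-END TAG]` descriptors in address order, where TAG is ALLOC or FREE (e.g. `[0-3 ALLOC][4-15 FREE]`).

Op 1: a = malloc(1) -> a = 0; heap: [0-0 ALLOC][1-30 FREE]
Op 2: a = realloc(a, 3) -> a = 0; heap: [0-2 ALLOC][3-30 FREE]
Op 3: b = malloc(4) -> b = 3; heap: [0-2 ALLOC][3-6 ALLOC][7-30 FREE]
Op 4: c = malloc(6) -> c = 7; heap: [0-2 ALLOC][3-6 ALLOC][7-12 ALLOC][13-30 FREE]
Op 5: free(c) -> (freed c); heap: [0-2 ALLOC][3-6 ALLOC][7-30 FREE]
Op 6: d = malloc(6) -> d = 7; heap: [0-2 ALLOC][3-6 ALLOC][7-12 ALLOC][13-30 FREE]
free(d): d = 7 -> block [7-12 ALLOC]; mark free, coalesce with adjacent free neighbors -> [0-2 ALLOC][3-6 ALLOC][7-30 FREE]

Answer: [0-2 ALLOC][3-6 ALLOC][7-30 FREE]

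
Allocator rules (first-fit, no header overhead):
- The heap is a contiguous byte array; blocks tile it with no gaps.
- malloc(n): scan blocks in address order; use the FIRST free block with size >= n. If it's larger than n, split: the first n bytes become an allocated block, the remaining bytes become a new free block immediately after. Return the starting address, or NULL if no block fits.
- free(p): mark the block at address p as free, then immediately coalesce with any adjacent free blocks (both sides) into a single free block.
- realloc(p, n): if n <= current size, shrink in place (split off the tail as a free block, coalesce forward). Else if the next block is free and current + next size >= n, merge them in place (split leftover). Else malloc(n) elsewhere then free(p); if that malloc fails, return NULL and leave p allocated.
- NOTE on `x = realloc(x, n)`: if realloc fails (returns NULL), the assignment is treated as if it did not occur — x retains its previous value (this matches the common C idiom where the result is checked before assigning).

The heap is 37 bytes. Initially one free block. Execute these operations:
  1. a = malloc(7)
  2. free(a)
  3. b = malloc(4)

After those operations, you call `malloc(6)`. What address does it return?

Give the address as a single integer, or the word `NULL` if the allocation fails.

Op 1: a = malloc(7) -> a = 0; heap: [0-6 ALLOC][7-36 FREE]
Op 2: free(a) -> (freed a); heap: [0-36 FREE]
Op 3: b = malloc(4) -> b = 0; heap: [0-3 ALLOC][4-36 FREE]
malloc(6): first-fit scan over [0-3 ALLOC][4-36 FREE] -> 4

Answer: 4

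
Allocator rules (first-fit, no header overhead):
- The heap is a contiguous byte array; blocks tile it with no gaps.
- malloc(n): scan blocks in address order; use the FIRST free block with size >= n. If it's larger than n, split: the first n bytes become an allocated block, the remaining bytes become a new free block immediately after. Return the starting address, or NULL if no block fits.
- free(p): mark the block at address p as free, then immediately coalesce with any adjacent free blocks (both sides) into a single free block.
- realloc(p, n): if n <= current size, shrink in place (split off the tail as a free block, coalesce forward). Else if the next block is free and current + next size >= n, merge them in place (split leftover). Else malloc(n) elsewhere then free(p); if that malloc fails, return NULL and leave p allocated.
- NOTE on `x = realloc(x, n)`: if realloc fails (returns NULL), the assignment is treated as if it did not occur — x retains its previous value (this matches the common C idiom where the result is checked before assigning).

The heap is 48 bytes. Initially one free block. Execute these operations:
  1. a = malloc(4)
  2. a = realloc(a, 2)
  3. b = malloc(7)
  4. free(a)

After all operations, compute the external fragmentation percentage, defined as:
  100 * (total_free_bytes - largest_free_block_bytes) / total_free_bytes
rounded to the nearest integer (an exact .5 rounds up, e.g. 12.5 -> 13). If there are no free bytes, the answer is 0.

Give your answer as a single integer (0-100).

Op 1: a = malloc(4) -> a = 0; heap: [0-3 ALLOC][4-47 FREE]
Op 2: a = realloc(a, 2) -> a = 0; heap: [0-1 ALLOC][2-47 FREE]
Op 3: b = malloc(7) -> b = 2; heap: [0-1 ALLOC][2-8 ALLOC][9-47 FREE]
Op 4: free(a) -> (freed a); heap: [0-1 FREE][2-8 ALLOC][9-47 FREE]
Free blocks: [2 39] total_free=41 largest=39 -> 100*(41-39)/41 = 200/41 ≈ 4.878 -> rounds to 5

Answer: 5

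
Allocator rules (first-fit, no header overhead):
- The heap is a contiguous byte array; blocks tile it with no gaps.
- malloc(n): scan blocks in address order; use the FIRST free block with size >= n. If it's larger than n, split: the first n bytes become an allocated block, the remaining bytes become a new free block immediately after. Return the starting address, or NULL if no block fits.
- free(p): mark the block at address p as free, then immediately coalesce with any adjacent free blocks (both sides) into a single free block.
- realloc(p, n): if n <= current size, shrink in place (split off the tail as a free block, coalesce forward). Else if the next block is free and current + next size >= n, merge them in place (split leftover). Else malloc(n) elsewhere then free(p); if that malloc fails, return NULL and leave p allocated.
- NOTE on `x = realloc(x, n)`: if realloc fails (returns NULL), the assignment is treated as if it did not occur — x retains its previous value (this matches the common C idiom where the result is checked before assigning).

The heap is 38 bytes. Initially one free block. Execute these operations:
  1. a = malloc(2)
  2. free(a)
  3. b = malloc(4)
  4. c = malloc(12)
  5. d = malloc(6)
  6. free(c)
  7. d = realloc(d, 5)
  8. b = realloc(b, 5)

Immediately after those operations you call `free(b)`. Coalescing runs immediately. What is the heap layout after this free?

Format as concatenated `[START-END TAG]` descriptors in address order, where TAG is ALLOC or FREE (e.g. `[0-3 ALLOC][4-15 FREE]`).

Answer: [0-15 FREE][16-20 ALLOC][21-37 FREE]

Derivation:
Op 1: a = malloc(2) -> a = 0; heap: [0-1 ALLOC][2-37 FREE]
Op 2: free(a) -> (freed a); heap: [0-37 FREE]
Op 3: b = malloc(4) -> b = 0; heap: [0-3 ALLOC][4-37 FREE]
Op 4: c = malloc(12) -> c = 4; heap: [0-3 ALLOC][4-15 ALLOC][16-37 FREE]
Op 5: d = malloc(6) -> d = 16; heap: [0-3 ALLOC][4-15 ALLOC][16-21 ALLOC][22-37 FREE]
Op 6: free(c) -> (freed c); heap: [0-3 ALLOC][4-15 FREE][16-21 ALLOC][22-37 FREE]
Op 7: d = realloc(d, 5) -> d = 16; heap: [0-3 ALLOC][4-15 FREE][16-20 ALLOC][21-37 FREE]
Op 8: b = realloc(b, 5) -> b = 0; heap: [0-4 ALLOC][5-15 FREE][16-20 ALLOC][21-37 FREE]
free(b): b = 0 -> block [0-4 ALLOC]; mark free, coalesce with adjacent free neighbors -> [0-15 FREE][16-20 ALLOC][21-37 FREE]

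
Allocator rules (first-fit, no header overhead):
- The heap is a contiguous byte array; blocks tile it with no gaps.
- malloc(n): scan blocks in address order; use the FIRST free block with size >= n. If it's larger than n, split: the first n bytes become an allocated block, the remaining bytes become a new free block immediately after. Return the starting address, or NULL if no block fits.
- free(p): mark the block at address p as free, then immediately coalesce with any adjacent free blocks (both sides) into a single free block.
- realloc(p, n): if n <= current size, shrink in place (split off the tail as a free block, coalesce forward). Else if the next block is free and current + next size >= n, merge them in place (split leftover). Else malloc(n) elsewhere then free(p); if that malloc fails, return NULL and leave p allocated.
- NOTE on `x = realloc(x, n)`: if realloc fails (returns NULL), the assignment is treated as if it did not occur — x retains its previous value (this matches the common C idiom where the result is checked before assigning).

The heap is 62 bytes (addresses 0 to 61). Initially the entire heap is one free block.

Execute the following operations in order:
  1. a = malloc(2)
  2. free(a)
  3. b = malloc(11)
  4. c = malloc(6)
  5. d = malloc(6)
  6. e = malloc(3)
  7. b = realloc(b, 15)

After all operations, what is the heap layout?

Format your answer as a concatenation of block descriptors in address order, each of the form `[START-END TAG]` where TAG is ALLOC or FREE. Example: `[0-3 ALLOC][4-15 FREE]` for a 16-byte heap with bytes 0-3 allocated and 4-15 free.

Answer: [0-10 FREE][11-16 ALLOC][17-22 ALLOC][23-25 ALLOC][26-40 ALLOC][41-61 FREE]

Derivation:
Op 1: a = malloc(2) -> a = 0; heap: [0-1 ALLOC][2-61 FREE]
Op 2: free(a) -> (freed a); heap: [0-61 FREE]
Op 3: b = malloc(11) -> b = 0; heap: [0-10 ALLOC][11-61 FREE]
Op 4: c = malloc(6) -> c = 11; heap: [0-10 ALLOC][11-16 ALLOC][17-61 FREE]
Op 5: d = malloc(6) -> d = 17; heap: [0-10 ALLOC][11-16 ALLOC][17-22 ALLOC][23-61 FREE]
Op 6: e = malloc(3) -> e = 23; heap: [0-10 ALLOC][11-16 ALLOC][17-22 ALLOC][23-25 ALLOC][26-61 FREE]
Op 7: b = realloc(b, 15) -> b = 26; heap: [0-10 FREE][11-16 ALLOC][17-22 ALLOC][23-25 ALLOC][26-40 ALLOC][41-61 FREE]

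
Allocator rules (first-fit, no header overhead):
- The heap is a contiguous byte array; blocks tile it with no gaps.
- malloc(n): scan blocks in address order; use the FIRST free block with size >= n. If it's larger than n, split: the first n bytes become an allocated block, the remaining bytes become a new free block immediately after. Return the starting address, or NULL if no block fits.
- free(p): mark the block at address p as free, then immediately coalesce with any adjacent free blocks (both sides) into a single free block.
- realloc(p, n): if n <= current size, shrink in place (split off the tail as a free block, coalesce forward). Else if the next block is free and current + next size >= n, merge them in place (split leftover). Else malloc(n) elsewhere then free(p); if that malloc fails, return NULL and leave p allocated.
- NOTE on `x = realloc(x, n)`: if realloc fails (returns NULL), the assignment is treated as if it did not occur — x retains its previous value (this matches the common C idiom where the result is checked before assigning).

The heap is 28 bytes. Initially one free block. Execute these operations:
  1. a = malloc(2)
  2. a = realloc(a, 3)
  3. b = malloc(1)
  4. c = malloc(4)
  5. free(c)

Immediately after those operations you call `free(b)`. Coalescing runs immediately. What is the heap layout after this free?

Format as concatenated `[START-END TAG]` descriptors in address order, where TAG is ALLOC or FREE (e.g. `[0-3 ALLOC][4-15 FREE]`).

Op 1: a = malloc(2) -> a = 0; heap: [0-1 ALLOC][2-27 FREE]
Op 2: a = realloc(a, 3) -> a = 0; heap: [0-2 ALLOC][3-27 FREE]
Op 3: b = malloc(1) -> b = 3; heap: [0-2 ALLOC][3-3 ALLOC][4-27 FREE]
Op 4: c = malloc(4) -> c = 4; heap: [0-2 ALLOC][3-3 ALLOC][4-7 ALLOC][8-27 FREE]
Op 5: free(c) -> (freed c); heap: [0-2 ALLOC][3-3 ALLOC][4-27 FREE]
free(b): b = 3 -> block [3-3 ALLOC]; mark free, coalesce with adjacent free neighbors -> [0-2 ALLOC][3-27 FREE]

Answer: [0-2 ALLOC][3-27 FREE]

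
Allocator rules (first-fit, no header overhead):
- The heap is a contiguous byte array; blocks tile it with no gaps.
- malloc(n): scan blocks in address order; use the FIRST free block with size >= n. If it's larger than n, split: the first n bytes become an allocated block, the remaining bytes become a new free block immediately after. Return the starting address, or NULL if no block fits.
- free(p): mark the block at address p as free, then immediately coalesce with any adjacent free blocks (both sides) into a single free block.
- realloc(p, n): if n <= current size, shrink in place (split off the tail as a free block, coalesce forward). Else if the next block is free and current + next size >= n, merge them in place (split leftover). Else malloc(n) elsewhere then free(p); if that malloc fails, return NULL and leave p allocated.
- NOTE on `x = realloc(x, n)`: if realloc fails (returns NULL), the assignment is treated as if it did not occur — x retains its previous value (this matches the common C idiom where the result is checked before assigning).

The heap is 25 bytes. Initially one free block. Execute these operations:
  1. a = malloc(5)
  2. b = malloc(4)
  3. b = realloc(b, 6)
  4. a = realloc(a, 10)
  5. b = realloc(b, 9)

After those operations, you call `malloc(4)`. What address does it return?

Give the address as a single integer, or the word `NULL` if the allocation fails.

Answer: 0

Derivation:
Op 1: a = malloc(5) -> a = 0; heap: [0-4 ALLOC][5-24 FREE]
Op 2: b = malloc(4) -> b = 5; heap: [0-4 ALLOC][5-8 ALLOC][9-24 FREE]
Op 3: b = realloc(b, 6) -> b = 5; heap: [0-4 ALLOC][5-10 ALLOC][11-24 FREE]
Op 4: a = realloc(a, 10) -> a = 11; heap: [0-4 FREE][5-10 ALLOC][11-20 ALLOC][21-24 FREE]
Op 5: b = realloc(b, 9) -> NULL (b unchanged); heap: [0-4 FREE][5-10 ALLOC][11-20 ALLOC][21-24 FREE]
malloc(4): first-fit scan over [0-4 FREE][5-10 ALLOC][11-20 ALLOC][21-24 FREE] -> 0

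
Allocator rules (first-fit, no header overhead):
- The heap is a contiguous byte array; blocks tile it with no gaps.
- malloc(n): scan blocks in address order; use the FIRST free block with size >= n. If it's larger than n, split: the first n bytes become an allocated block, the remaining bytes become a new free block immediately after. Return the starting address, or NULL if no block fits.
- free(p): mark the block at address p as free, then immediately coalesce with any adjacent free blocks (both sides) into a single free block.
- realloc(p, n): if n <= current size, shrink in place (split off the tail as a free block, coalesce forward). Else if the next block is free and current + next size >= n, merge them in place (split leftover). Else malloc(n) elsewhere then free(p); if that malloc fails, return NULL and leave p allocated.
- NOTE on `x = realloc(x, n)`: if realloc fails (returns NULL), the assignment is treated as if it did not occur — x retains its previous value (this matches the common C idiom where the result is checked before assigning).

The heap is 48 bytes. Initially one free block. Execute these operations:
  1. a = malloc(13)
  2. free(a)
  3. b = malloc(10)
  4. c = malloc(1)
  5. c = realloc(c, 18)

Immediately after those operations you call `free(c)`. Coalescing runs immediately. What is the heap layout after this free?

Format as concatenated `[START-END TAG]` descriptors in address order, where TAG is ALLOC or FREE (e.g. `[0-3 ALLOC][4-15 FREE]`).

Op 1: a = malloc(13) -> a = 0; heap: [0-12 ALLOC][13-47 FREE]
Op 2: free(a) -> (freed a); heap: [0-47 FREE]
Op 3: b = malloc(10) -> b = 0; heap: [0-9 ALLOC][10-47 FREE]
Op 4: c = malloc(1) -> c = 10; heap: [0-9 ALLOC][10-10 ALLOC][11-47 FREE]
Op 5: c = realloc(c, 18) -> c = 10; heap: [0-9 ALLOC][10-27 ALLOC][28-47 FREE]
free(c): c = 10 -> block [10-27 ALLOC]; mark free, coalesce with adjacent free neighbors -> [0-9 ALLOC][10-47 FREE]

Answer: [0-9 ALLOC][10-47 FREE]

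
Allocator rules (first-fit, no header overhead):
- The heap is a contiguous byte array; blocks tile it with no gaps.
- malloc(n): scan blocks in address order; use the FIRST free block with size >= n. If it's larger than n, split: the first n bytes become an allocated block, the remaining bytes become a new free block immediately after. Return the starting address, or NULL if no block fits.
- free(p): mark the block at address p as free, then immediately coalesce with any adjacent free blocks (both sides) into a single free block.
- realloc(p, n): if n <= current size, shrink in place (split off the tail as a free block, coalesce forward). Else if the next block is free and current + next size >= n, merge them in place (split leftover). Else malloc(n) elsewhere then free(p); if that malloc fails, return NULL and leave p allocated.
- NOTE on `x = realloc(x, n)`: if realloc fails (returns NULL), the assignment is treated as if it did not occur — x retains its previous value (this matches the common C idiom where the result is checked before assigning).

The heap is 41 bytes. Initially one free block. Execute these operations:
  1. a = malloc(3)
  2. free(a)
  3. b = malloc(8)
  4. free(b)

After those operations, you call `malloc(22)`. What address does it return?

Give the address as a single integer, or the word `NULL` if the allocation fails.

Op 1: a = malloc(3) -> a = 0; heap: [0-2 ALLOC][3-40 FREE]
Op 2: free(a) -> (freed a); heap: [0-40 FREE]
Op 3: b = malloc(8) -> b = 0; heap: [0-7 ALLOC][8-40 FREE]
Op 4: free(b) -> (freed b); heap: [0-40 FREE]
malloc(22): first-fit scan over [0-40 FREE] -> 0

Answer: 0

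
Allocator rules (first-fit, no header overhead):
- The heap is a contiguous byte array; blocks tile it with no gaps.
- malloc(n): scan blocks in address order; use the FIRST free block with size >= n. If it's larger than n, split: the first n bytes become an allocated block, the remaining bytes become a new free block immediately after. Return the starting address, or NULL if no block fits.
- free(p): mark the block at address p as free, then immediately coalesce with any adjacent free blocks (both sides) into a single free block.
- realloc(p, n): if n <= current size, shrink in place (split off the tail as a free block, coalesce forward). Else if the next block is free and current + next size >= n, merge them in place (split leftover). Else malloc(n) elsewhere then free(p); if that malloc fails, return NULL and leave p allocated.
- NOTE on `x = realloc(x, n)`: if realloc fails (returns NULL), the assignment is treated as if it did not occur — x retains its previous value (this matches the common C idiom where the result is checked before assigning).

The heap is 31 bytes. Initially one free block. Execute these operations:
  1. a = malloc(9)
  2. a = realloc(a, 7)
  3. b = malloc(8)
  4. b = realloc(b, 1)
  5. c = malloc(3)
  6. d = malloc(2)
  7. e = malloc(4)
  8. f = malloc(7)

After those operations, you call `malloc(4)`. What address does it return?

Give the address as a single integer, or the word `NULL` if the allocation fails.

Answer: 24

Derivation:
Op 1: a = malloc(9) -> a = 0; heap: [0-8 ALLOC][9-30 FREE]
Op 2: a = realloc(a, 7) -> a = 0; heap: [0-6 ALLOC][7-30 FREE]
Op 3: b = malloc(8) -> b = 7; heap: [0-6 ALLOC][7-14 ALLOC][15-30 FREE]
Op 4: b = realloc(b, 1) -> b = 7; heap: [0-6 ALLOC][7-7 ALLOC][8-30 FREE]
Op 5: c = malloc(3) -> c = 8; heap: [0-6 ALLOC][7-7 ALLOC][8-10 ALLOC][11-30 FREE]
Op 6: d = malloc(2) -> d = 11; heap: [0-6 ALLOC][7-7 ALLOC][8-10 ALLOC][11-12 ALLOC][13-30 FREE]
Op 7: e = malloc(4) -> e = 13; heap: [0-6 ALLOC][7-7 ALLOC][8-10 ALLOC][11-12 ALLOC][13-16 ALLOC][17-30 FREE]
Op 8: f = malloc(7) -> f = 17; heap: [0-6 ALLOC][7-7 ALLOC][8-10 ALLOC][11-12 ALLOC][13-16 ALLOC][17-23 ALLOC][24-30 FREE]
malloc(4): first-fit scan over [0-6 ALLOC][7-7 ALLOC][8-10 ALLOC][11-12 ALLOC][13-16 ALLOC][17-23 ALLOC][24-30 FREE] -> 24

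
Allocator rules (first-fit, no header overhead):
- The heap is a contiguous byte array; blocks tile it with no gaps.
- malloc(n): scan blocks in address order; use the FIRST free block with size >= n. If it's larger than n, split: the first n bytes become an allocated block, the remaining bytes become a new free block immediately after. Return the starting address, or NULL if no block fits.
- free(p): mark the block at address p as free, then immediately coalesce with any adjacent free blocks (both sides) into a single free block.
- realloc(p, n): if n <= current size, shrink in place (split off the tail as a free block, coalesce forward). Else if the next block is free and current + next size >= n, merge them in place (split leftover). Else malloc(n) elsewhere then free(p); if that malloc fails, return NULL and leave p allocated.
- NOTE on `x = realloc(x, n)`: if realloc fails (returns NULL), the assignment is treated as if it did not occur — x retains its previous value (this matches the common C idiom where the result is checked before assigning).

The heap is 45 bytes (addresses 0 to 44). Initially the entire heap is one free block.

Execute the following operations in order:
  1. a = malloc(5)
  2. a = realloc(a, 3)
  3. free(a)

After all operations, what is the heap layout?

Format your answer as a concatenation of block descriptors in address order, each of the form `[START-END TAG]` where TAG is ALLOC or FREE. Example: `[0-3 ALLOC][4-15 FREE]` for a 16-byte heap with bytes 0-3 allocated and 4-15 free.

Op 1: a = malloc(5) -> a = 0; heap: [0-4 ALLOC][5-44 FREE]
Op 2: a = realloc(a, 3) -> a = 0; heap: [0-2 ALLOC][3-44 FREE]
Op 3: free(a) -> (freed a); heap: [0-44 FREE]

Answer: [0-44 FREE]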